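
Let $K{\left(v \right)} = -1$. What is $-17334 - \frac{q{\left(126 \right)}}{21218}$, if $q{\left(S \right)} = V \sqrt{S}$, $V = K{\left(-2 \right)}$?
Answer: $-17334 + \frac{3 \sqrt{14}}{21218} \approx -17334.0$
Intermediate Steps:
$V = -1$
$q{\left(S \right)} = - \sqrt{S}$
$-17334 - \frac{q{\left(126 \right)}}{21218} = -17334 - \frac{\left(-1\right) \sqrt{126}}{21218} = -17334 - - 3 \sqrt{14} \cdot \frac{1}{21218} = -17334 - - \frac{3 \sqrt{14}}{21218} = -17334 + \frac{3 \sqrt{14}}{21218}$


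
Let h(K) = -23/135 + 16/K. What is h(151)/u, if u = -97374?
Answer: 1313/1984968990 ≈ 6.6147e-7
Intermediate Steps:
h(K) = -23/135 + 16/K (h(K) = -23*1/135 + 16/K = -23/135 + 16/K)
h(151)/u = (-23/135 + 16/151)/(-97374) = (-23/135 + 16*(1/151))*(-1/97374) = (-23/135 + 16/151)*(-1/97374) = -1313/20385*(-1/97374) = 1313/1984968990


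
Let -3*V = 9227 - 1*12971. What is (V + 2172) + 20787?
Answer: 24207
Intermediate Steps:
V = 1248 (V = -(9227 - 1*12971)/3 = -(9227 - 12971)/3 = -1/3*(-3744) = 1248)
(V + 2172) + 20787 = (1248 + 2172) + 20787 = 3420 + 20787 = 24207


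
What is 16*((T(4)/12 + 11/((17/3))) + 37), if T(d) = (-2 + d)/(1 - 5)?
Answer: 31742/51 ≈ 622.39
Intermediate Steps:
T(d) = ½ - d/4 (T(d) = (-2 + d)/(-4) = (-2 + d)*(-¼) = ½ - d/4)
16*((T(4)/12 + 11/((17/3))) + 37) = 16*(((½ - ¼*4)/12 + 11/((17/3))) + 37) = 16*(((½ - 1)*(1/12) + 11/((17*(⅓)))) + 37) = 16*((-½*1/12 + 11/(17/3)) + 37) = 16*((-1/24 + 11*(3/17)) + 37) = 16*((-1/24 + 33/17) + 37) = 16*(775/408 + 37) = 16*(15871/408) = 31742/51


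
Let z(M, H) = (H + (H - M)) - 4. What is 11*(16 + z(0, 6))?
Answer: 264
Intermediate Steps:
z(M, H) = -4 - M + 2*H (z(M, H) = (-M + 2*H) - 4 = -4 - M + 2*H)
11*(16 + z(0, 6)) = 11*(16 + (-4 - 1*0 + 2*6)) = 11*(16 + (-4 + 0 + 12)) = 11*(16 + 8) = 11*24 = 264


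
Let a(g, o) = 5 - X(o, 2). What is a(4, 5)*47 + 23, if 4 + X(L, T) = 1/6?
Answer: 2629/6 ≈ 438.17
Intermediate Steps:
X(L, T) = -23/6 (X(L, T) = -4 + 1/6 = -4 + ⅙ = -23/6)
a(g, o) = 53/6 (a(g, o) = 5 - 1*(-23/6) = 5 + 23/6 = 53/6)
a(4, 5)*47 + 23 = (53/6)*47 + 23 = 2491/6 + 23 = 2629/6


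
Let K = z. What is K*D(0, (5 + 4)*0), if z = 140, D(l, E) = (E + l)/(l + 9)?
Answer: 0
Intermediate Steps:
D(l, E) = (E + l)/(9 + l)
K = 140
K*D(0, (5 + 4)*0) = 140*(((5 + 4)*0 + 0)/(9 + 0)) = 140*((9*0 + 0)/9) = 140*((0 + 0)/9) = 140*((⅑)*0) = 140*0 = 0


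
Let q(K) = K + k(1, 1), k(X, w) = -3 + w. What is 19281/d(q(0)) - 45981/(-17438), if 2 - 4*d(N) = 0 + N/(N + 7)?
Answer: 560416111/17438 ≈ 32138.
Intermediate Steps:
q(K) = -2 + K (q(K) = K + (-3 + 1) = K - 2 = -2 + K)
d(N) = ½ - N/(4*(7 + N)) (d(N) = ½ - (0 + N/(N + 7))/4 = ½ - (0 + N/(7 + N))/4 = ½ - N/(4*(7 + N)))
19281/d(q(0)) - 45981/(-17438) = 19281/(((14 + (-2 + 0))/(4*(7 + (-2 + 0))))) - 45981/(-17438) = 19281/(((14 - 2)/(4*(7 - 2)))) - 45981*(-1/17438) = 19281/(((¼)*12/5)) + 45981/17438 = 19281/(((¼)*(⅕)*12)) + 45981/17438 = 19281/(⅗) + 45981/17438 = 19281*(5/3) + 45981/17438 = 32135 + 45981/17438 = 560416111/17438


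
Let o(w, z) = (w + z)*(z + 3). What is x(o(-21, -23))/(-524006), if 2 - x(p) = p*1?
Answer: 439/262003 ≈ 0.0016756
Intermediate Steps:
o(w, z) = (3 + z)*(w + z) (o(w, z) = (w + z)*(3 + z) = (3 + z)*(w + z))
x(p) = 2 - p
x(o(-21, -23))/(-524006) = (2 - ((-23)² + 3*(-21) + 3*(-23) - 21*(-23)))/(-524006) = (2 - (529 - 63 - 69 + 483))*(-1/524006) = (2 - 1*880)*(-1/524006) = (2 - 880)*(-1/524006) = -878*(-1/524006) = 439/262003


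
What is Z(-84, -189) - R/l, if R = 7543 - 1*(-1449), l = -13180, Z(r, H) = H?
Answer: -620507/3295 ≈ -188.32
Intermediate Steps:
R = 8992 (R = 7543 + 1449 = 8992)
Z(-84, -189) - R/l = -189 - 8992/(-13180) = -189 - 8992*(-1)/13180 = -189 - 1*(-2248/3295) = -189 + 2248/3295 = -620507/3295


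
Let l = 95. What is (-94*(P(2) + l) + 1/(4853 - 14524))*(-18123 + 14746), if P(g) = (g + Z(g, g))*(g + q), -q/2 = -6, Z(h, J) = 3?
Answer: 506540581547/9671 ≈ 5.2377e+7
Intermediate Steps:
q = 12 (q = -2*(-6) = 12)
P(g) = (3 + g)*(12 + g) (P(g) = (g + 3)*(g + 12) = (3 + g)*(12 + g))
(-94*(P(2) + l) + 1/(4853 - 14524))*(-18123 + 14746) = (-94*((36 + 2² + 15*2) + 95) + 1/(4853 - 14524))*(-18123 + 14746) = (-94*((36 + 4 + 30) + 95) + 1/(-9671))*(-3377) = (-94*(70 + 95) - 1/9671)*(-3377) = (-94*165 - 1/9671)*(-3377) = (-15510 - 1/9671)*(-3377) = -149997211/9671*(-3377) = 506540581547/9671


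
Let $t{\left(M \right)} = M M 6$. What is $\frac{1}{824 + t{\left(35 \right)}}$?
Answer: $\frac{1}{8174} \approx 0.00012234$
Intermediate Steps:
$t{\left(M \right)} = 6 M^{2}$ ($t{\left(M \right)} = M^{2} \cdot 6 = 6 M^{2}$)
$\frac{1}{824 + t{\left(35 \right)}} = \frac{1}{824 + 6 \cdot 35^{2}} = \frac{1}{824 + 6 \cdot 1225} = \frac{1}{824 + 7350} = \frac{1}{8174}$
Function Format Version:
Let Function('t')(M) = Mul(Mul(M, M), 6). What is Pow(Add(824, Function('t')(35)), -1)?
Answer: Rational(1, 8174) ≈ 0.00012234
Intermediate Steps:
Function('t')(M) = Mul(6, Pow(M, 2)) (Function('t')(M) = Mul(Pow(M, 2), 6) = Mul(6, Pow(M, 2)))
Pow(Add(824, Function('t')(35)), -1) = Pow(Add(824, Mul(6, Pow(35, 2))), -1) = Pow(Add(824, Mul(6, 1225)), -1) = Pow(Add(824, 7350), -1) = Pow(8174, -1) = Rational(1, 8174)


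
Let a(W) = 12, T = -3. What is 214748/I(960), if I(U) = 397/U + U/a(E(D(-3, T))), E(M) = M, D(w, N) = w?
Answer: 206158080/77197 ≈ 2670.5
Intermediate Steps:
I(U) = 397/U + U/12
214748/I(960) = 214748/(397/960 + (1/12)*960) = 214748/(397*(1/960) + 80) = 214748/(397/960 + 80) = 214748/(77197/960) = 214748*(960/77197) = 206158080/77197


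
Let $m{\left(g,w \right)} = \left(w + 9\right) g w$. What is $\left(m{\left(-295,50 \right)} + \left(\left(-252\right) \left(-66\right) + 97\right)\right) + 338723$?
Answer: $-514798$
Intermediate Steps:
$m{\left(g,w \right)} = g w \left(9 + w\right)$ ($m{\left(g,w \right)} = \left(9 + w\right) g w = g w \left(9 + w\right)$)
$\left(m{\left(-295,50 \right)} + \left(\left(-252\right) \left(-66\right) + 97\right)\right) + 338723 = \left(\left(-295\right) 50 \left(9 + 50\right) + \left(\left(-252\right) \left(-66\right) + 97\right)\right) + 338723 = \left(\left(-295\right) 50 \cdot 59 + \left(16632 + 97\right)\right) + 338723 = \left(-870250 + 16729\right) + 338723 = -853521 + 338723 = -514798$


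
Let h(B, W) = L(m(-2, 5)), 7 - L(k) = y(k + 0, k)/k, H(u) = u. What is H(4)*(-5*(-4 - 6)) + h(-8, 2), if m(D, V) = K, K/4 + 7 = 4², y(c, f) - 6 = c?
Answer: 1235/6 ≈ 205.83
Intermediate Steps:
y(c, f) = 6 + c
K = 36 (K = -28 + 4*4² = -28 + 4*16 = -28 + 64 = 36)
m(D, V) = 36
L(k) = 7 - (6 + k)/k (L(k) = 7 - (6 + (k + 0))/k = 7 - (6 + k)/k)
h(B, W) = 35/6 (h(B, W) = 6 - 6/36 = 6 - 6*1/36 = 6 - ⅙ = 35/6)
H(4)*(-5*(-4 - 6)) + h(-8, 2) = 4*(-5*(-4 - 6)) + 35/6 = 4*(-5*(-10)) + 35/6 = 4*50 + 35/6 = 200 + 35/6 = 1235/6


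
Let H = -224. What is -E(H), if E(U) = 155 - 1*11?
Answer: -144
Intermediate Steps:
E(U) = 144 (E(U) = 155 - 11 = 144)
-E(H) = -1*144 = -144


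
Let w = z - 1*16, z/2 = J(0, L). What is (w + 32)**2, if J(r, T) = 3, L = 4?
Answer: 484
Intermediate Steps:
z = 6 (z = 2*3 = 6)
w = -10 (w = 6 - 1*16 = 6 - 16 = -10)
(w + 32)**2 = (-10 + 32)**2 = 22**2 = 484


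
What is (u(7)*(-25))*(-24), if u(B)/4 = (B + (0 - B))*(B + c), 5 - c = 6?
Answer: 0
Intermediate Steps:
c = -1 (c = 5 - 1*6 = 5 - 6 = -1)
u(B) = 0 (u(B) = 4*((B + (0 - B))*(B - 1)) = 4*((B - B)*(-1 + B)) = 4*(0*(-1 + B)) = 4*0 = 0)
(u(7)*(-25))*(-24) = (0*(-25))*(-24) = 0*(-24) = 0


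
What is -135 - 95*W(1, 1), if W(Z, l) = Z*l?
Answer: -230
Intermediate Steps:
-135 - 95*W(1, 1) = -135 - 95 = -230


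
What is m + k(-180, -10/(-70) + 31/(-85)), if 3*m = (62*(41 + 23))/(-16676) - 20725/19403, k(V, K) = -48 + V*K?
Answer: -81846257993/9626041733 ≈ -8.5026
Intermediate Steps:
k(V, K) = -48 + K*V
m = -35216767/80891107 (m = ((62*(41 + 23))/(-16676) - 20725/19403)/3 = ((62*64)*(-1/16676) - 20725*1/19403)/3 = (3968*(-1/16676) - 20725/19403)/3 = (-992/4169 - 20725/19403)/3 = (⅓)*(-105650301/80891107) = -35216767/80891107 ≈ -0.43536)
m + k(-180, -10/(-70) + 31/(-85)) = -35216767/80891107 + (-48 + (-10/(-70) + 31/(-85))*(-180)) = -35216767/80891107 + (-48 + (-10*(-1/70) + 31*(-1/85))*(-180)) = -35216767/80891107 + (-48 + (⅐ - 31/85)*(-180)) = -35216767/80891107 + (-48 - 132/595*(-180)) = -35216767/80891107 + (-48 + 4752/119) = -35216767/80891107 - 960/119 = -81846257993/9626041733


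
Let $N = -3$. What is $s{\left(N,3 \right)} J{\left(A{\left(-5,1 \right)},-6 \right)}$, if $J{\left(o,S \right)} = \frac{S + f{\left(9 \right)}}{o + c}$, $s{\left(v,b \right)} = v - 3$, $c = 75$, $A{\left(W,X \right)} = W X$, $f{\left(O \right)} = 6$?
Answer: $0$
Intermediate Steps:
$s{\left(v,b \right)} = -3 + v$ ($s{\left(v,b \right)} = v - 3 = -3 + v$)
$J{\left(o,S \right)} = \frac{6 + S}{75 + o}$ ($J{\left(o,S \right)} = \frac{S + 6}{o + 75} = \frac{6 + S}{75 + o}$)
$s{\left(N,3 \right)} J{\left(A{\left(-5,1 \right)},-6 \right)} = \left(-3 - 3\right) \frac{6 - 6}{75 - 5} = - 6 \frac{1}{75 - 5} \cdot 0 = - 6 \cdot \frac{1}{70} \cdot 0 = \left(-6\right) 0 = 0$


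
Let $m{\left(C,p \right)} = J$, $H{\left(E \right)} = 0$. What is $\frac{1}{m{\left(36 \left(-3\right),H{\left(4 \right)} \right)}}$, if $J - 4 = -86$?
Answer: $- \frac{1}{82} \approx -0.012195$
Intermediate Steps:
$J = -82$ ($J = 4 - 86 = -82$)
$m{\left(C,p \right)} = -82$
$\frac{1}{m{\left(36 \left(-3\right),H{\left(4 \right)} \right)}} = \frac{1}{-82} = - \frac{1}{82}$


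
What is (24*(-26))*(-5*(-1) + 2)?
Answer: -4368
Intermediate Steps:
(24*(-26))*(-5*(-1) + 2) = -624*(5 + 2) = -624*7 = -4368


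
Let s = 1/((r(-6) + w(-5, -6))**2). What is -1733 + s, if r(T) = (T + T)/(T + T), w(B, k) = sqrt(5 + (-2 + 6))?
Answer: -27727/16 ≈ -1732.9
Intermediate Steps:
w(B, k) = 3 (w(B, k) = sqrt(5 + 4) = sqrt(9) = 3)
r(T) = 1 (r(T) = (2*T)/((2*T)) = (2*T)*(1/(2*T)) = 1)
s = 1/16 (s = 1/((1 + 3)**2) = 1/(4**2) = 1/16 ≈ 0.062500)
-1733 + s = -1733 + 1/16 = -27727/16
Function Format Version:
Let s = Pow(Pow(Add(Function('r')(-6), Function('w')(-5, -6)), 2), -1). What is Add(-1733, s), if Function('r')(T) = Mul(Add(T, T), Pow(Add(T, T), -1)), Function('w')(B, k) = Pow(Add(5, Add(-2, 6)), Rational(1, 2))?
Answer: Rational(-27727, 16) ≈ -1732.9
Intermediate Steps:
Function('w')(B, k) = 3 (Function('w')(B, k) = Pow(Add(5, 4), Rational(1, 2)) = Pow(9, Rational(1, 2)) = 3)
Function('r')(T) = 1 (Function('r')(T) = Mul(Mul(2, T), Pow(Mul(2, T), -1)) = Mul(Mul(2, T), Mul(Rational(1, 2), Pow(T, -1))) = 1)
s = Rational(1, 16) (s = Pow(Pow(Add(1, 3), 2), -1) = Pow(Pow(4, 2), -1) = Pow(16, -1) = Rational(1, 16) ≈ 0.062500)
Add(-1733, s) = Add(-1733, Rational(1, 16)) = Rational(-27727, 16)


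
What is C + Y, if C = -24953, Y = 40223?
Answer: 15270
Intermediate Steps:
C + Y = -24953 + 40223 = 15270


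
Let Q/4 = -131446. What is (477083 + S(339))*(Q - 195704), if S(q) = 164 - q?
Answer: -344083399104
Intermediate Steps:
Q = -525784 (Q = 4*(-131446) = -525784)
(477083 + S(339))*(Q - 195704) = (477083 + (164 - 1*339))*(-525784 - 195704) = (477083 + (164 - 339))*(-721488) = (477083 - 175)*(-721488) = 476908*(-721488) = -344083399104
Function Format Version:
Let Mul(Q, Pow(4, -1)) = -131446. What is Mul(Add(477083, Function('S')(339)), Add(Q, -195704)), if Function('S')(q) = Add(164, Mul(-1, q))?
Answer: -344083399104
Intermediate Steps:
Q = -525784 (Q = Mul(4, -131446) = -525784)
Mul(Add(477083, Function('S')(339)), Add(Q, -195704)) = Mul(Add(477083, Add(164, Mul(-1, 339))), Add(-525784, -195704)) = Mul(Add(477083, Add(164, -339)), -721488) = Mul(Add(477083, -175), -721488) = Mul(476908, -721488) = -344083399104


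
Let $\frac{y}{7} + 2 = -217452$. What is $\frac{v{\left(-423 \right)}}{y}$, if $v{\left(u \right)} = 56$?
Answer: $- \frac{4}{108727} \approx -3.6789 \cdot 10^{-5}$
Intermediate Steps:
$y = -1522178$ ($y = -14 + 7 \left(-217452\right) = -14 - 1522164 = -1522178$)
$\frac{v{\left(-423 \right)}}{y} = \frac{56}{-1522178} = 56 \left(- \frac{1}{1522178}\right) = - \frac{4}{108727}$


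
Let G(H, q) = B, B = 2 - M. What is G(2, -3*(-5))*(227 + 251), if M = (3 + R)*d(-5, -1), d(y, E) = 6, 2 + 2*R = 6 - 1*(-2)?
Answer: -16252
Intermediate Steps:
R = 3 (R = -1 + (6 - 1*(-2))/2 = -1 + (6 + 2)/2 = -1 + (½)*8 = -1 + 4 = 3)
M = 36 (M = (3 + 3)*6 = 6*6 = 36)
B = -34 (B = 2 - 1*36 = 2 - 36 = -34)
G(H, q) = -34
G(2, -3*(-5))*(227 + 251) = -34*(227 + 251) = -34*478 = -16252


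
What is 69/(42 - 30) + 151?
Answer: 627/4 ≈ 156.75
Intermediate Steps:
69/(42 - 30) + 151 = 69/12 + 151 = (1/12)*69 + 151 = 23/4 + 151 = 627/4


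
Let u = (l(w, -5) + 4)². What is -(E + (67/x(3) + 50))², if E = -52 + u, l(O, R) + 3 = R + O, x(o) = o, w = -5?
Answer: -92416/9 ≈ -10268.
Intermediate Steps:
l(O, R) = -3 + O + R (l(O, R) = -3 + (R + O) = -3 + (O + R) = -3 + O + R)
u = 81 (u = ((-3 - 5 - 5) + 4)² = (-13 + 4)² = (-9)² = 81)
E = 29 (E = -52 + 81 = 29)
-(E + (67/x(3) + 50))² = -(29 + (67/3 + 50))² = -(29 + 217/3)² = -(304/3)² = -1*92416/9 = -92416/9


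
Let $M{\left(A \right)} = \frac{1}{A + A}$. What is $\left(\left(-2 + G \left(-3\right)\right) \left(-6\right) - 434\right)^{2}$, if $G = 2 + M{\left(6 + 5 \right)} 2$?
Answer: $\frac{17875984}{121} \approx 1.4774 \cdot 10^{5}$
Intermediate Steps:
$M{\left(A \right)} = \frac{1}{2 A}$
$G = \frac{23}{11}$ ($G = 2 + \frac{1}{2 \left(6 + 5\right)} 2 = 2 + \frac{1}{2 \cdot 11} \cdot 2 = 2 + \frac{1}{2} \cdot \frac{1}{11} \cdot 2 = 2 + \frac{1}{22} \cdot 2 = 2 + \frac{1}{11} = \frac{23}{11} \approx 2.0909$)
$\left(\left(-2 + G \left(-3\right)\right) \left(-6\right) - 434\right)^{2} = \left(\left(-2 + \frac{23}{11} \left(-3\right)\right) \left(-6\right) - 434\right)^{2} = \left(\left(-2 - \frac{69}{11}\right) \left(-6\right) - 434\right)^{2} = \left(\left(- \frac{91}{11}\right) \left(-6\right) - 434\right)^{2} = \left(\frac{546}{11} - 434\right)^{2} = \left(- \frac{4228}{11}\right)^{2} = \frac{17875984}{121}$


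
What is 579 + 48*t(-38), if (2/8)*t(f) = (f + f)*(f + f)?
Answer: 1109571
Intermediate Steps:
t(f) = 16*f**2 (t(f) = 4*((f + f)*(f + f)) = 4*((2*f)*(2*f)) = 4*(4*f**2) = 16*f**2)
579 + 48*t(-38) = 579 + 48*(16*(-38)**2) = 579 + 48*(16*1444) = 579 + 48*23104 = 579 + 1108992 = 1109571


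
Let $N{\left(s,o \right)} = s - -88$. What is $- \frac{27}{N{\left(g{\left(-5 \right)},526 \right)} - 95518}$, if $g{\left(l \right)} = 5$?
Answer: $\frac{27}{95425} \approx 0.00028294$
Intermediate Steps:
$N{\left(s,o \right)} = 88 + s$ ($N{\left(s,o \right)} = s + 88 = 88 + s$)
$- \frac{27}{N{\left(g{\left(-5 \right)},526 \right)} - 95518} = - \frac{27}{\left(88 + 5\right) - 95518} = - \frac{27}{93 - 95518} = - \frac{27}{-95425} = \left(-27\right) \left(- \frac{1}{95425}\right) = \frac{27}{95425}$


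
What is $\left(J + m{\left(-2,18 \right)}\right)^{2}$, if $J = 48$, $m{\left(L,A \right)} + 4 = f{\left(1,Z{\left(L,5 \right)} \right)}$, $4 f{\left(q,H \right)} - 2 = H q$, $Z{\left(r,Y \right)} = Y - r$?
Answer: $\frac{34225}{16} \approx 2139.1$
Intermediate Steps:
$f{\left(q,H \right)} = \frac{1}{2} + \frac{H q}{4}$
$m{\left(L,A \right)} = - \frac{9}{4} - \frac{L}{4}$ ($m{\left(L,A \right)} = -4 + \left(\frac{1}{2} + \frac{1}{4} \left(5 - L\right) 1\right) = -4 + \left(\frac{1}{2} - \left(- \frac{5}{4} + \frac{L}{4}\right)\right) = -4 - \left(- \frac{7}{4} + \frac{L}{4}\right) = - \frac{9}{4} - \frac{L}{4}$)
$\left(J + m{\left(-2,18 \right)}\right)^{2} = \left(48 - \frac{7}{4}\right)^{2} = \left(\frac{185}{4}\right)^{2} = \frac{34225}{16}$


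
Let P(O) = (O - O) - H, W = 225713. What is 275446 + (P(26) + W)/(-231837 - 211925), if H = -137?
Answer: 61116121001/221881 ≈ 2.7545e+5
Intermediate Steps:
P(O) = 137 (P(O) = (O - O) - 1*(-137) = 0 + 137 = 137)
275446 + (P(26) + W)/(-231837 - 211925) = 275446 + (137 + 225713)/(-231837 - 211925) = 275446 + 225850/(-443762) = 275446 + 225850*(-1/443762) = 275446 - 112925/221881 = 61116121001/221881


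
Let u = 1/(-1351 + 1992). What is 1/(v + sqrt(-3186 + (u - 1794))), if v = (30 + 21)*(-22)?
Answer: -719202/810136823 - I*sqrt(2046186739)/810136823 ≈ -0.00088775 - 5.5836e-5*I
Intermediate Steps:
v = -1122 (v = 51*(-22) = -1122)
u = 1/641 ≈ 0.0015601
1/(v + sqrt(-3186 + (u - 1794))) = 1/(-1122 + sqrt(-3186 + (1/641 - 1794))) = 1/(-1122 + sqrt(-3186 - 1149953/641)) = 1/(-1122 + sqrt(-3192179/641)) = 1/(-1122 + I*sqrt(2046186739)/641)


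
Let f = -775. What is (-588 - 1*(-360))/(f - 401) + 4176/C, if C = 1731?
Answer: 147379/56546 ≈ 2.6064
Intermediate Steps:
(-588 - 1*(-360))/(f - 401) + 4176/C = (-588 - 1*(-360))/(-775 - 401) + 4176/1731 = (-588 + 360)/(-1176) + 4176*(1/1731) = -228*(-1/1176) + 1392/577 = 19/98 + 1392/577 = 147379/56546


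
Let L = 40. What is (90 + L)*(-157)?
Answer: -20410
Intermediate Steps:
(90 + L)*(-157) = (90 + 40)*(-157) = 130*(-157) = -20410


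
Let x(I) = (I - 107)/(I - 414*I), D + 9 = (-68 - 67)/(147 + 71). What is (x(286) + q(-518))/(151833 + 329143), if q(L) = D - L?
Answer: 3272656141/3096249812656 ≈ 0.0010570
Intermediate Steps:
D = -2097/218 (D = -9 + (-68 - 67)/(147 + 71) = -9 - 135/218 = -2097/218 ≈ -9.6193)
x(I) = -(-107 + I)/(413*I) (x(I) = (-107 + I)/((-413*I)) = (-107 + I)*(-1/(413*I)) = -(-107 + I)/(413*I))
q(L) = -2097/218 - L
(x(286) + q(-518))/(151833 + 329143) = ((1/413)*(107 - 1*286)/286 + (-2097/218 - 1*(-518)))/(151833 + 329143) = ((1/413)*(1/286)*(107 - 286) + (-2097/218 + 518))/480976 = ((1/413)*(1/286)*(-179) + 110827/218)*(1/480976) = (-179/118118 + 110827/218)*(1/480976) = (3272656141/6437431)*(1/480976) = 3272656141/3096249812656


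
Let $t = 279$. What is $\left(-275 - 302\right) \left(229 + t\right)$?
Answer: $-293116$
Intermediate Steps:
$\left(-275 - 302\right) \left(229 + t\right) = \left(-275 - 302\right) \left(229 + 279\right) = \left(-577\right) 508 = -293116$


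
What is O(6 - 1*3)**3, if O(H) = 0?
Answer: 0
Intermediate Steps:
O(6 - 1*3)**3 = 0**3 = 0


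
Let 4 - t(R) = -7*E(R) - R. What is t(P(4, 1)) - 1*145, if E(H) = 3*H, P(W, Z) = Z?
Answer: -119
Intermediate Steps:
t(R) = 4 + 22*R (t(R) = 4 - (-21*R - R) = 4 - (-22)*R = 4 + 22*R)
t(P(4, 1)) - 1*145 = (4 + 22*1) - 1*145 = (4 + 22) - 145 = 26 - 145 = -119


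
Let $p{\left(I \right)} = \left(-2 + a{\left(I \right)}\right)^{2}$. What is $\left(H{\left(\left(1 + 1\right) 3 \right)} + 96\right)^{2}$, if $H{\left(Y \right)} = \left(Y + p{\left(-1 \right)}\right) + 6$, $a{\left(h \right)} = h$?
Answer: $13689$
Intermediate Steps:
$p{\left(I \right)} = \left(-2 + I\right)^{2}$
$H{\left(Y \right)} = 15 + Y$ ($H{\left(Y \right)} = \left(Y + \left(-2 - 1\right)^{2}\right) + 6 = \left(Y + \left(-3\right)^{2}\right) + 6 = \left(Y + 9\right) + 6 = \left(9 + Y\right) + 6 = 15 + Y$)
$\left(H{\left(\left(1 + 1\right) 3 \right)} + 96\right)^{2} = \left(\left(15 + \left(1 + 1\right) 3\right) + 96\right)^{2} = \left(\left(15 + 2 \cdot 3\right) + 96\right)^{2} = \left(\left(15 + 6\right) + 96\right)^{2} = \left(21 + 96\right)^{2} = 117^{2} = 13689$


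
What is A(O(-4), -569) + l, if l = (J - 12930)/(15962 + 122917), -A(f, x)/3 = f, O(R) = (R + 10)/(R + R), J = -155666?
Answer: 575527/555516 ≈ 1.0360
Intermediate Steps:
O(R) = (10 + R)/(2*R) (O(R) = (10 + R)/((2*R)) = (10 + R)*(1/(2*R)) = (10 + R)/(2*R))
A(f, x) = -3*f
l = -168596/138879 (l = (-155666 - 12930)/(15962 + 122917) = -168596/138879 ≈ -1.2140)
A(O(-4), -569) + l = -3*(10 - 4)/(2*(-4)) - 168596/138879 = -3*(-1)*6/(2*4) - 168596/138879 = -3*(-¾) - 168596/138879 = 9/4 - 168596/138879 = 575527/555516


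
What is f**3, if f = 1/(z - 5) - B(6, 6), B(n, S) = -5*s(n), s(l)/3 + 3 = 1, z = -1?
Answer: -5929741/216 ≈ -27453.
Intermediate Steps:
s(l) = -6 (s(l) = -9 + 3*1 = -9 + 3 = -6)
B(n, S) = 30 (B(n, S) = -5*(-6) = 30)
f = -181/6 (f = 1/(-1 - 5) - 1*30 = 1/(-6) - 30 = -1/6 - 30 = -181/6 ≈ -30.167)
f**3 = (-181/6)**3 = -5929741/216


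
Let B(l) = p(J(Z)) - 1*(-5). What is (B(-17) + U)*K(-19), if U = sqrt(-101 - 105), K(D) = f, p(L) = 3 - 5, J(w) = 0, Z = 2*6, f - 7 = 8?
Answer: 45 + 15*I*sqrt(206) ≈ 45.0 + 215.29*I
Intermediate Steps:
f = 15 (f = 7 + 8 = 15)
Z = 12
p(L) = -2
K(D) = 15
B(l) = 3 (B(l) = -2 - 1*(-5) = -2 + 5 = 3)
U = I*sqrt(206) (U = sqrt(-206) = I*sqrt(206) ≈ 14.353*I)
(B(-17) + U)*K(-19) = (3 + I*sqrt(206))*15 = 45 + 15*I*sqrt(206)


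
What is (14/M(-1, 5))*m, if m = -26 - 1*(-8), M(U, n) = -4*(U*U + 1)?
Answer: 63/2 ≈ 31.500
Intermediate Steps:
M(U, n) = -4 - 4*U² (M(U, n) = -4*(U² + 1) = -4*(1 + U²) = -4 - 4*U²)
m = -18 (m = -26 + 8 = -18)
(14/M(-1, 5))*m = (14/(-4 - 4*(-1)²))*(-18) = (14/(-4 - 4*1))*(-18) = (14/(-4 - 4))*(-18) = (14/(-8))*(-18) = (14*(-⅛))*(-18) = -7/4*(-18) = 63/2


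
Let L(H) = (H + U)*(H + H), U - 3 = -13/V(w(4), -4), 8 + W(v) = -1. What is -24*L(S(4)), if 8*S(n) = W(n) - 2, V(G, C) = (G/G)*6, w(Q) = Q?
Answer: -143/4 ≈ -35.750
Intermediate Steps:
V(G, C) = 6 (V(G, C) = 1*6 = 6)
W(v) = -9 (W(v) = -8 - 1 = -9)
S(n) = -11/8 (S(n) = (-9 - 2)/8 = (⅛)*(-11) = -11/8)
U = ⅚ (U = 3 - 13/6 = ⅚ ≈ 0.83333)
L(H) = 2*H*(⅚ + H) (L(H) = (H + ⅚)*(H + H) = (⅚ + H)*(2*H) = 2*H*(⅚ + H))
-24*L(S(4)) = -8*(-11)*(5 + 6*(-11/8))/8 = -8*(-11)*(5 - 33/4)/8 = -8*(-11)*(-13)/(8*4) = -24*143/96 = -143/4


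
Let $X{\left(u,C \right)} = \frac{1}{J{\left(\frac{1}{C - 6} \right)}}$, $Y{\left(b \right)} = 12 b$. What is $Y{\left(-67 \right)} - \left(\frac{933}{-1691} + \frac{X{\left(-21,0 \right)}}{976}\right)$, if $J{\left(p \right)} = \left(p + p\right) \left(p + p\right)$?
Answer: $- \frac{1326039075}{1650416} \approx -803.46$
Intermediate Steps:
$J{\left(p \right)} = 4 p^{2}$ ($J{\left(p \right)} = 2 p 2 p = 4 p^{2}$)
$X{\left(u,C \right)} = \frac{\left(-6 + C\right)^{2}}{4}$ ($X{\left(u,C \right)} = \frac{1}{4 \left(\frac{1}{C - 6}\right)^{2}} = \frac{1}{4 \left(\frac{1}{-6 + C}\right)^{2}} = \frac{1}{4 \frac{1}{\left(-6 + C\right)^{2}}} = \frac{\left(-6 + C\right)^{2}}{4}$)
$Y{\left(-67 \right)} - \left(\frac{933}{-1691} + \frac{X{\left(-21,0 \right)}}{976}\right) = 12 \left(-67\right) - \left(\frac{933}{-1691} + \frac{\frac{1}{4} \left(-6 + 0\right)^{2}}{976}\right) = -804 - \left(933 \left(- \frac{1}{1691}\right) + \frac{\left(-6\right)^{2}}{4} \cdot \frac{1}{976}\right) = -804 - \left(- \frac{933}{1691} + \frac{1}{4} \cdot 36 \cdot \frac{1}{976}\right) = -804 - \left(- \frac{933}{1691} + 9 \cdot \frac{1}{976}\right) = -804 - \left(- \frac{933}{1691} + \frac{9}{976}\right) = -804 - - \frac{895389}{1650416} = -804 + \frac{895389}{1650416} = - \frac{1326039075}{1650416}$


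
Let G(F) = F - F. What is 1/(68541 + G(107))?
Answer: 1/68541 ≈ 1.4590e-5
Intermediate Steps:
G(F) = 0
1/(68541 + G(107)) = 1/(68541 + 0) = 1/68541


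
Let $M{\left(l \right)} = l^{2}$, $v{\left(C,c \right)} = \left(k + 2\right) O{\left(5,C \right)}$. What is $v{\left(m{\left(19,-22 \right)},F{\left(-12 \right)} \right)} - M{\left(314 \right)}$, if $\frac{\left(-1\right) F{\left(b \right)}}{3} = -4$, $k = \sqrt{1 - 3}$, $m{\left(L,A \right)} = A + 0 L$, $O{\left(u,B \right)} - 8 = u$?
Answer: $-98570 + 13 i \sqrt{2} \approx -98570.0 + 18.385 i$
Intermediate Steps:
$O{\left(u,B \right)} = 8 + u$
$m{\left(L,A \right)} = A$ ($m{\left(L,A \right)} = A + 0 = A$)
$k = i \sqrt{2}$ ($k = \sqrt{-2} = i \sqrt{2} \approx 1.4142 i$)
$F{\left(b \right)} = 12$ ($F{\left(b \right)} = \left(-3\right) \left(-4\right) = 12$)
$v{\left(C,c \right)} = 26 + 13 i \sqrt{2}$ ($v{\left(C,c \right)} = \left(i \sqrt{2} + 2\right) \left(8 + 5\right) = \left(2 + i \sqrt{2}\right) 13 = 26 + 13 i \sqrt{2}$)
$v{\left(m{\left(19,-22 \right)},F{\left(-12 \right)} \right)} - M{\left(314 \right)} = \left(26 + 13 i \sqrt{2}\right) - 314^{2} = \left(26 + 13 i \sqrt{2}\right) - 98596 = -98570 + 13 i \sqrt{2}$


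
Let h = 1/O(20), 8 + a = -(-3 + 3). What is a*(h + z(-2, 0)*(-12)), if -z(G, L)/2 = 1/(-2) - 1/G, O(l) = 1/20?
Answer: -160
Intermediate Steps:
O(l) = 1/20
z(G, L) = 1 + 2/G (z(G, L) = -2*(1/(-2) - 1/G) = -2*(1*(-½) - 1/G) = -2*(-½ - 1/G) = 1 + 2/G)
a = -8 (a = -8 - (-3 + 3) = -8 - 1*0 = -8 + 0 = -8)
h = 20 (h = 1/(1/20) = 20)
a*(h + z(-2, 0)*(-12)) = -8*(20 + ((2 - 2)/(-2))*(-12)) = -8*(20 - ½*0*(-12)) = -8*(20 + 0*(-12)) = -8*(20 + 0) = -8*20 = -160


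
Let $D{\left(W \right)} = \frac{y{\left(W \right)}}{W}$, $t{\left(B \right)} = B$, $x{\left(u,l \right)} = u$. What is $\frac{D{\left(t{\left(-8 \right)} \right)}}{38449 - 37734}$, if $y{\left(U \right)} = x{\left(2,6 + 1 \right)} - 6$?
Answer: $\frac{1}{1430} \approx 0.0006993$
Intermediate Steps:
$y{\left(U \right)} = -4$ ($y{\left(U \right)} = 2 - 6 = -4$)
$D{\left(W \right)} = - \frac{4}{W}$
$\frac{D{\left(t{\left(-8 \right)} \right)}}{38449 - 37734} = \frac{\left(-4\right) \frac{1}{-8}}{38449 - 37734} = \frac{\left(-4\right) \left(- \frac{1}{8}\right)}{38449 - 37734} = \frac{1}{2 \cdot 715} = \frac{1}{2} \cdot \frac{1}{715} = \frac{1}{1430}$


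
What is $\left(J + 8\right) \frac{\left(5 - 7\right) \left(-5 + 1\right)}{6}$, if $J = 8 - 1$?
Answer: $20$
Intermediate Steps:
$J = 7$ ($J = 8 - 1 = 7$)
$\left(J + 8\right) \frac{\left(5 - 7\right) \left(-5 + 1\right)}{6} = \left(7 + 8\right) \frac{\left(5 - 7\right) \left(-5 + 1\right)}{6} = 15 \left(-2\right) \left(-4\right) \frac{1}{6} = 15 \cdot 8 \cdot \frac{1}{6} = 15 \cdot \frac{4}{3} = 20$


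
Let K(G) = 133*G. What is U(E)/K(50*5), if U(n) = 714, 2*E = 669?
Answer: 51/2375 ≈ 0.021474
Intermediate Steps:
E = 669/2 (E = (1/2)*669 = 669/2 ≈ 334.50)
U(E)/K(50*5) = 714/((133*(50*5))) = 714/((133*250)) = 714/33250 = 714*(1/33250) = 51/2375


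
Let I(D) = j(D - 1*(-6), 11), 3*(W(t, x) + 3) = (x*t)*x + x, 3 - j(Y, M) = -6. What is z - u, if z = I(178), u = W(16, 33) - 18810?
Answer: 13003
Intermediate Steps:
j(Y, M) = 9 (j(Y, M) = 3 - 1*(-6) = 3 + 6 = 9)
W(t, x) = -3 + x/3 + t*x²/3 (W(t, x) = -3 + ((x*t)*x + x)/3 = -3 + ((t*x)*x + x)/3 = -3 + (t*x² + x)/3 = -3 + (x + t*x²)/3 = -3 + (x/3 + t*x²/3) = -3 + x/3 + t*x²/3)
u = -12994 (u = (-3 + (⅓)*33 + (⅓)*16*33²) - 18810 = (-3 + 11 + (⅓)*16*1089) - 18810 = (-3 + 11 + 5808) - 18810 = 5816 - 18810 = -12994)
I(D) = 9
z = 9
z - u = 9 - 1*(-12994) = 9 + 12994 = 13003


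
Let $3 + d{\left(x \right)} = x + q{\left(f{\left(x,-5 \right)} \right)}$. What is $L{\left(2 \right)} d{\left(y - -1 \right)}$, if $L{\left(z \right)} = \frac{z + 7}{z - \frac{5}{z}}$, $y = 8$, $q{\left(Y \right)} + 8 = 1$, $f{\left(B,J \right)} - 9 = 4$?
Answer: $18$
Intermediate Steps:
$f{\left(B,J \right)} = 13$ ($f{\left(B,J \right)} = 9 + 4 = 13$)
$q{\left(Y \right)} = -7$ ($q{\left(Y \right)} = -8 + 1 = -7$)
$L{\left(z \right)} = \frac{7 + z}{z - \frac{5}{z}}$
$d{\left(x \right)} = -10 + x$ ($d{\left(x \right)} = -3 + \left(x - 7\right) = -3 + \left(-7 + x\right) = -10 + x$)
$L{\left(2 \right)} d{\left(y - -1 \right)} = \frac{2 \left(7 + 2\right)}{-5 + 2^{2}} \left(-10 + \left(8 - -1\right)\right) = 2 \frac{1}{-5 + 4} \cdot 9 \left(-10 + \left(8 + 1\right)\right) = 2 \frac{1}{-1} \cdot 9 \left(-10 + 9\right) = 2 \left(-1\right) 9 \left(-1\right) = \left(-18\right) \left(-1\right) = 18$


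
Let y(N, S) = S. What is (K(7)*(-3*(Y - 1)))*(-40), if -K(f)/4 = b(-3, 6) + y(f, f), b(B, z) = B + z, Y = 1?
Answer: 0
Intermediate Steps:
K(f) = -12 - 4*f (K(f) = -4*((-3 + 6) + f) = -4*(3 + f) = -12 - 4*f)
(K(7)*(-3*(Y - 1)))*(-40) = ((-12 - 4*7)*(-3*(1 - 1)))*(-40) = ((-12 - 28)*(-3*0))*(-40) = -40*0*(-40) = 0*(-40) = 0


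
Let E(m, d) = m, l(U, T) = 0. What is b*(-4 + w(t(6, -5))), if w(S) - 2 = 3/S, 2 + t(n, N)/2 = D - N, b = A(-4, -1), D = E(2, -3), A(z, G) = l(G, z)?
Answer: 0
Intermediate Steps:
A(z, G) = 0
D = 2
b = 0
t(n, N) = -2*N (t(n, N) = -4 + 2*(2 - N) = -4 + (4 - 2*N) = -2*N)
w(S) = 2 + 3/S
b*(-4 + w(t(6, -5))) = 0*(-4 + (2 + 3/((-2*(-5))))) = 0*(-4 + (2 + 3/10)) = 0*(-4 + 23/10) = 0*(-17/10) = 0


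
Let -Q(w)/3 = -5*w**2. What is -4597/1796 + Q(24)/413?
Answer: 13618879/741748 ≈ 18.361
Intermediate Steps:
Q(w) = 15*w**2 (Q(w) = -(-15)*w**2 = 15*w**2)
-4597/1796 + Q(24)/413 = -4597/1796 + (15*24**2)/413 = -4597*1/1796 + (15*576)*(1/413) = -4597/1796 + 8640*(1/413) = -4597/1796 + 8640/413 = 13618879/741748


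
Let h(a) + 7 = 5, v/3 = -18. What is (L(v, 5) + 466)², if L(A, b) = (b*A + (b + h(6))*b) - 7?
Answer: 41616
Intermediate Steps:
v = -54 (v = 3*(-18) = -54)
h(a) = -2 (h(a) = -7 + 5 = -2)
L(A, b) = -7 + A*b + b*(-2 + b) (L(A, b) = (b*A + (b - 2)*b) - 7 = (A*b + (-2 + b)*b) - 7 = (A*b + b*(-2 + b)) - 7 = -7 + A*b + b*(-2 + b))
(L(v, 5) + 466)² = ((-7 + 5² - 2*5 - 54*5) + 466)² = ((-7 + 25 - 10 - 270) + 466)² = (-262 + 466)² = 204² = 41616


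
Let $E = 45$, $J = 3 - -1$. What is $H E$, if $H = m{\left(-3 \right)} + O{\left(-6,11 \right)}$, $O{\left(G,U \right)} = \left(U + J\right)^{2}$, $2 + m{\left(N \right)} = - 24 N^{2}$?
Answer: $315$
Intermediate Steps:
$J = 4$ ($J = 3 + 1 = 4$)
$m{\left(N \right)} = -2 - 24 N^{2}$
$O{\left(G,U \right)} = \left(4 + U\right)^{2}$ ($O{\left(G,U \right)} = \left(U + 4\right)^{2} = \left(4 + U\right)^{2}$)
$H = 7$ ($H = \left(-2 - 24 \left(-3\right)^{2}\right) + \left(4 + 11\right)^{2} = \left(-2 - 216\right) + 15^{2} = \left(-2 - 216\right) + 225 = -218 + 225 = 7$)
$H E = 7 \cdot 45 = 315$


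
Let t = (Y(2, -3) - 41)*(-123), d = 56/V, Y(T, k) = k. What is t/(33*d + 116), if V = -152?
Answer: 102828/1973 ≈ 52.118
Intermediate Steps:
d = -7/19 (d = 56/(-152) = 56*(-1/152) = -7/19 ≈ -0.36842)
t = 5412 (t = (-3 - 41)*(-123) = -44*(-123) = 5412)
t/(33*d + 116) = 5412/(33*(-7/19) + 116) = 5412/(-231/19 + 116) = 5412/(1973/19) = 5412*(19/1973) = 102828/1973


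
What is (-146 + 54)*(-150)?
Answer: 13800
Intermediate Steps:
(-146 + 54)*(-150) = -92*(-150) = 13800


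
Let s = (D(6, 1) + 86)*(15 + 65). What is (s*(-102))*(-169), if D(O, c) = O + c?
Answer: 128250720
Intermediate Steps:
s = 7440 (s = ((6 + 1) + 86)*(15 + 65) = (7 + 86)*80 = 93*80 = 7440)
(s*(-102))*(-169) = (7440*(-102))*(-169) = -758880*(-169) = 128250720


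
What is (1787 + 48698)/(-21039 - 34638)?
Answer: -50485/55677 ≈ -0.90675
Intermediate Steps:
(1787 + 48698)/(-21039 - 34638) = 50485/(-55677) = 50485*(-1/55677) = -50485/55677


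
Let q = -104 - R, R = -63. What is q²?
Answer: 1681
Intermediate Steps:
q = -41 (q = -104 - 1*(-63) = -104 + 63 = -41)
q² = (-41)² = 1681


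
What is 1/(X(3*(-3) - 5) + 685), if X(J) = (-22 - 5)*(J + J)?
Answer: 1/1441 ≈ 0.00069396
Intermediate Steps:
X(J) = -54*J
1/(X(3*(-3) - 5) + 685) = 1/(-54*(3*(-3) - 5) + 685) = 1/(-54*(-9 - 5) + 685) = 1/(-54*(-14) + 685) = 1/(756 + 685) = 1/1441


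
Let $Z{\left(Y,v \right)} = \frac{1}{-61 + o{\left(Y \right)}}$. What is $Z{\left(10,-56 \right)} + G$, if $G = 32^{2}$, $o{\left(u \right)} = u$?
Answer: $\frac{52223}{51} \approx 1024.0$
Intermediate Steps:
$Z{\left(Y,v \right)} = \frac{1}{-61 + Y}$
$G = 1024$
$Z{\left(10,-56 \right)} + G = \frac{1}{-61 + 10} + 1024 = \frac{1}{-51} + 1024 = - \frac{1}{51} + 1024 = \frac{52223}{51}$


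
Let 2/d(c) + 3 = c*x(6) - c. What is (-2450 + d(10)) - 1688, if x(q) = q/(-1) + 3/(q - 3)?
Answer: -260696/63 ≈ -4138.0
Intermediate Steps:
x(q) = -q + 3/(-3 + q) (x(q) = q*(-1) + 3/(-3 + q) = -q + 3/(-3 + q))
d(c) = 2/(-3 - 6*c) (d(c) = 2/(-3 + (c*((3 - 1*6**2 + 3*6)/(-3 + 6)) - c)) = 2/(-3 + (c*((3 - 1*36 + 18)/3) - c)) = 2/(-3 + (c*((3 - 36 + 18)/3) - c)) = 2/(-3 + (c*((1/3)*(-15)) - c)) = 2/(-3 + (c*(-5) - c)) = 2/(-3 + (-5*c - c)) = 2/(-3 - 6*c))
(-2450 + d(10)) - 1688 = (-2450 - 2/(3 + 6*10)) - 1688 = (-2450 - 2/(3 + 60)) - 1688 = (-2450 - 2/63) - 1688 = -154352/63 - 1688 = -260696/63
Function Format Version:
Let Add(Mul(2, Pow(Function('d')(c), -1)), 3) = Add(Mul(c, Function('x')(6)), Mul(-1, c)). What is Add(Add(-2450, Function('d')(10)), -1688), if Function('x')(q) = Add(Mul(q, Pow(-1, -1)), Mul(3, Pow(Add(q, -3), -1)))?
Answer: Rational(-260696, 63) ≈ -4138.0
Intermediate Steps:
Function('x')(q) = Add(Mul(-1, q), Mul(3, Pow(Add(-3, q), -1))) (Function('x')(q) = Add(Mul(q, -1), Mul(3, Pow(Add(-3, q), -1))) = Add(Mul(-1, q), Mul(3, Pow(Add(-3, q), -1))))
Function('d')(c) = Mul(2, Pow(Add(-3, Mul(-6, c)), -1)) (Function('d')(c) = Mul(2, Pow(Add(-3, Add(Mul(c, Mul(Pow(Add(-3, 6), -1), Add(3, Mul(-1, Pow(6, 2)), Mul(3, 6)))), Mul(-1, c))), -1)) = Mul(2, Pow(Add(-3, Add(Mul(c, Mul(Pow(3, -1), Add(3, Mul(-1, 36), 18))), Mul(-1, c))), -1)) = Mul(2, Pow(Add(-3, Add(Mul(c, Mul(Rational(1, 3), Add(3, -36, 18))), Mul(-1, c))), -1)) = Mul(2, Pow(Add(-3, Add(Mul(c, Mul(Rational(1, 3), -15)), Mul(-1, c))), -1)) = Mul(2, Pow(Add(-3, Add(Mul(c, -5), Mul(-1, c))), -1)) = Mul(2, Pow(Add(-3, Add(Mul(-5, c), Mul(-1, c))), -1)) = Mul(2, Pow(Add(-3, Mul(-6, c)), -1)))
Add(Add(-2450, Function('d')(10)), -1688) = Add(Add(-2450, Mul(-2, Pow(Add(3, Mul(6, 10)), -1))), -1688) = Add(Add(-2450, Mul(-2, Pow(Add(3, 60), -1))), -1688) = Add(Add(-2450, Mul(-2, Pow(63, -1))), -1688) = Add(Add(-2450, Mul(-2, Rational(1, 63))), -1688) = Add(Add(-2450, Rational(-2, 63)), -1688) = Add(Rational(-154352, 63), -1688) = Rational(-260696, 63)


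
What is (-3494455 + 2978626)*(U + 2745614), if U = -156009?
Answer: -1335793357545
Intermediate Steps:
(-3494455 + 2978626)*(U + 2745614) = (-3494455 + 2978626)*(-156009 + 2745614) = -515829*2589605 = -1335793357545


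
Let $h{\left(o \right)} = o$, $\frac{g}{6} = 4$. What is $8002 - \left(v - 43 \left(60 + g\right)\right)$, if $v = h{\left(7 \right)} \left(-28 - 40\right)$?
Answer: $12090$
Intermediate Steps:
$g = 24$ ($g = 6 \cdot 4 = 24$)
$v = -476$ ($v = 7 \left(-28 - 40\right) = 7 \left(-68\right) = -476$)
$8002 - \left(v - 43 \left(60 + g\right)\right) = 8002 - \left(-476 - 43 \left(60 + 24\right)\right) = 8002 - \left(-476 - 3612\right) = 8002 - -4088 = 8002 + 4088 = 12090$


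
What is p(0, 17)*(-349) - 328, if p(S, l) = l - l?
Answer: -328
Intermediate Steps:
p(S, l) = 0
p(0, 17)*(-349) - 328 = 0*(-349) - 328 = 0 - 328 = -328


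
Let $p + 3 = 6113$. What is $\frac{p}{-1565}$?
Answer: $- \frac{1222}{313} \approx -3.9042$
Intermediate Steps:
$p = 6110$ ($p = -3 + 6113 = 6110$)
$\frac{p}{-1565} = \frac{6110}{-1565} = 6110 \left(- \frac{1}{1565}\right) = - \frac{1222}{313}$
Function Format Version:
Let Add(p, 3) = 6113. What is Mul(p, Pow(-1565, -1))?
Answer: Rational(-1222, 313) ≈ -3.9042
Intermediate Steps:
p = 6110 (p = Add(-3, 6113) = 6110)
Mul(p, Pow(-1565, -1)) = Mul(6110, Pow(-1565, -1)) = Mul(6110, Rational(-1, 1565)) = Rational(-1222, 313)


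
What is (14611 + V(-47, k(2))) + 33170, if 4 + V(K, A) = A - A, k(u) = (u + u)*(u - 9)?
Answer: 47777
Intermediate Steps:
k(u) = 2*u*(-9 + u) (k(u) = (2*u)*(-9 + u) = 2*u*(-9 + u))
V(K, A) = -4 (V(K, A) = -4 + (A - A) = -4 + 0 = -4)
(14611 + V(-47, k(2))) + 33170 = (14611 - 4) + 33170 = 14607 + 33170 = 47777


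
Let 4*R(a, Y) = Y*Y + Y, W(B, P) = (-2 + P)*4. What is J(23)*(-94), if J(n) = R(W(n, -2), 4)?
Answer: -470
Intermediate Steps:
W(B, P) = -8 + 4*P
R(a, Y) = Y/4 + Y²/4 (R(a, Y) = (Y*Y + Y)/4 = (Y² + Y)/4 = (Y + Y²)/4 = Y/4 + Y²/4)
J(n) = 5 (J(n) = (¼)*4*(1 + 4) = (¼)*4*5 = 5)
J(23)*(-94) = 5*(-94) = -470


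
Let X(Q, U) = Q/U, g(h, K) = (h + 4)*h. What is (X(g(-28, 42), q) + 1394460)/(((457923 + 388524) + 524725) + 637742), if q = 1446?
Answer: 168032486/242074137 ≈ 0.69414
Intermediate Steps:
g(h, K) = h*(4 + h) (g(h, K) = (4 + h)*h = h*(4 + h))
(X(g(-28, 42), q) + 1394460)/(((457923 + 388524) + 524725) + 637742) = (-28*(4 - 28)/1446 + 1394460)/(((457923 + 388524) + 524725) + 637742) = (-28*(-24)*(1/1446) + 1394460)/((846447 + 524725) + 637742) = (672*(1/1446) + 1394460)/(1371172 + 637742) = (112/241 + 1394460)/2008914 = (336064972/241)*(1/2008914) = 168032486/242074137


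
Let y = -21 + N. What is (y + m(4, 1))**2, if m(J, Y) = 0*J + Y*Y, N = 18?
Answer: 4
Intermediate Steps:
m(J, Y) = Y**2 (m(J, Y) = 0 + Y**2 = Y**2)
y = -3 (y = -21 + 18 = -3)
(y + m(4, 1))**2 = (-3 + 1**2)**2 = (-3 + 1)**2 = (-2)**2 = 4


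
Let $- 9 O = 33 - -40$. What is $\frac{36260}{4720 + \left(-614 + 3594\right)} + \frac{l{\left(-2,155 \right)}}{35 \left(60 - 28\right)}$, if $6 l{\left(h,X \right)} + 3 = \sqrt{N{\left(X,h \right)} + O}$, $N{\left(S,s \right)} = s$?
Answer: $\frac{116021}{24640} + \frac{i \sqrt{91}}{20160} \approx 4.7086 + 0.00047318 i$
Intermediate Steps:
$O = - \frac{73}{9}$ ($O = - \frac{33 - -40}{9} = - \frac{33 + 40}{9} = \left(- \frac{1}{9}\right) 73 = - \frac{73}{9} \approx -8.1111$)
$l{\left(h,X \right)} = - \frac{1}{2} + \frac{\sqrt{- \frac{73}{9} + h}}{6}$ ($l{\left(h,X \right)} = - \frac{1}{2} + \frac{\sqrt{h - \frac{73}{9}}}{6} = - \frac{1}{2} + \frac{\sqrt{- \frac{73}{9} + h}}{6}$)
$\frac{36260}{4720 + \left(-614 + 3594\right)} + \frac{l{\left(-2,155 \right)}}{35 \left(60 - 28\right)} = \frac{36260}{4720 + \left(-614 + 3594\right)} + \frac{- \frac{1}{2} + \frac{\sqrt{-73 + 9 \left(-2\right)}}{18}}{35 \left(60 - 28\right)} = \frac{36260}{4720 + 2980} + \frac{- \frac{1}{2} + \frac{\sqrt{-73 - 18}}{18}}{35 \cdot 32} = \frac{36260}{7700} + \frac{- \frac{1}{2} + \frac{\sqrt{-91}}{18}}{1120} = 36260 \cdot \frac{1}{7700} + \left(- \frac{1}{2} + \frac{i \sqrt{91}}{18}\right) \frac{1}{1120} = \frac{259}{55} + \left(- \frac{1}{2} + \frac{i \sqrt{91}}{18}\right) \frac{1}{1120} = \frac{259}{55} - \left(\frac{1}{2240} - \frac{i \sqrt{91}}{20160}\right) = \frac{116021}{24640} + \frac{i \sqrt{91}}{20160}$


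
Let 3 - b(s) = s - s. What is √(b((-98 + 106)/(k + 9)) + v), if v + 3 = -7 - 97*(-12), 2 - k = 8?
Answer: √1157 ≈ 34.015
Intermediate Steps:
k = -6 (k = 2 - 1*8 = 2 - 8 = -6)
b(s) = 3 (b(s) = 3 - (s - s) = 3 - 1*0 = 3 + 0 = 3)
v = 1154 (v = -3 + (-7 - 97*(-12)) = -3 + (-7 + 1164) = -3 + 1157 = 1154)
√(b((-98 + 106)/(k + 9)) + v) = √(3 + 1154) = √1157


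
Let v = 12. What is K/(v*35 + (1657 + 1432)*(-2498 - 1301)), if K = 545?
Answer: -545/11734691 ≈ -4.6443e-5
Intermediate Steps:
K/(v*35 + (1657 + 1432)*(-2498 - 1301)) = 545/(12*35 + (1657 + 1432)*(-2498 - 1301)) = 545/(420 + 3089*(-3799)) = 545/(420 - 11735111) = 545/(-11734691) = -1/11734691*545 = -545/11734691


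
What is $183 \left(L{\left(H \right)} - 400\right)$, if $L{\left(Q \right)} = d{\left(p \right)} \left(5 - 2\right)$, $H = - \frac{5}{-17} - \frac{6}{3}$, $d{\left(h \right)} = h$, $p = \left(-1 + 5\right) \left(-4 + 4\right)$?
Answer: $-73200$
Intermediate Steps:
$p = 0$ ($p = 4 \cdot 0 = 0$)
$H = - \frac{29}{17}$ ($H = \left(-5\right) \left(- \frac{1}{17}\right) - 2 = \frac{5}{17} - 2 = - \frac{29}{17} \approx -1.7059$)
$L{\left(Q \right)} = 0$ ($L{\left(Q \right)} = 0 \left(5 - 2\right) = 0 \cdot 3 = 0$)
$183 \left(L{\left(H \right)} - 400\right) = 183 \left(0 - 400\right) = 183 \left(-400\right) = -73200$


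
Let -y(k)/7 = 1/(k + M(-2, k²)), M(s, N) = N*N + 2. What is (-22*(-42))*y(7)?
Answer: -3234/1205 ≈ -2.6838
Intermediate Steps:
M(s, N) = 2 + N² (M(s, N) = N² + 2 = 2 + N²)
y(k) = -7/(2 + k + k⁴) (y(k) = -7/(k + (2 + (k²)²)) = -7/(k + (2 + k⁴)) = -7/(2 + k + k⁴))
(-22*(-42))*y(7) = (-22*(-42))*(-7/(2 + 7 + 7⁴)) = 924*(-7/(2 + 7 + 2401)) = 924*(-7/2410) = -3234/1205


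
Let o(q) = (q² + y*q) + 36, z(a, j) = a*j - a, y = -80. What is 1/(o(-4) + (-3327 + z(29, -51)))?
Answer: -1/4463 ≈ -0.00022406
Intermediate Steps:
z(a, j) = -a + a*j
o(q) = 36 + q² - 80*q (o(q) = (q² - 80*q) + 36 = 36 + q² - 80*q)
1/(o(-4) + (-3327 + z(29, -51))) = 1/((36 + (-4)² - 80*(-4)) + (-3327 + 29*(-1 - 51))) = 1/((36 + 16 + 320) + (-3327 + 29*(-52))) = 1/(372 + (-3327 - 1508)) = 1/(372 - 4835) = 1/(-4463) = -1/4463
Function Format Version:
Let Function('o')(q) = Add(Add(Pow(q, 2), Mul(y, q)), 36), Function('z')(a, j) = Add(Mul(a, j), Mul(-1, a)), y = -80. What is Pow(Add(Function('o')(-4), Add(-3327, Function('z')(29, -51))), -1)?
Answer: Rational(-1, 4463) ≈ -0.00022406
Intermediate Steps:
Function('z')(a, j) = Add(Mul(-1, a), Mul(a, j))
Function('o')(q) = Add(36, Pow(q, 2), Mul(-80, q)) (Function('o')(q) = Add(Add(Pow(q, 2), Mul(-80, q)), 36) = Add(36, Pow(q, 2), Mul(-80, q)))
Pow(Add(Function('o')(-4), Add(-3327, Function('z')(29, -51))), -1) = Pow(Add(Add(36, Pow(-4, 2), Mul(-80, -4)), Add(-3327, Mul(29, Add(-1, -51)))), -1) = Pow(Add(Add(36, 16, 320), Add(-3327, Mul(29, -52))), -1) = Pow(Add(372, Add(-3327, -1508)), -1) = Pow(Add(372, -4835), -1) = Pow(-4463, -1) = Rational(-1, 4463)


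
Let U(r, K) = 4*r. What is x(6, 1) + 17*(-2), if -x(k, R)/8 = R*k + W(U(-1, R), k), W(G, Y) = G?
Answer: -50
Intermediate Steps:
x(k, R) = 32 - 8*R*k (x(k, R) = -8*(R*k + 4*(-1)) = -8*(R*k - 4) = -8*(-4 + R*k) = 32 - 8*R*k)
x(6, 1) + 17*(-2) = (32 - 8*1*6) + 17*(-2) = (32 - 48) - 34 = -16 - 34 = -50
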